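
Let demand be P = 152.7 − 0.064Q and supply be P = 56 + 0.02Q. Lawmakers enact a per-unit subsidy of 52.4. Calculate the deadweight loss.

16343.81

Competitive equilibrium: 152.7 − 0.064Q = 56 + 0.02Q → Q* = 1151.1905, P* = 79.0238.
The subsidy lowers effective supply by 52.4: P = 3.6 + 0.02Q.
New quantity: 152.7 − 0.064Q = 3.6 + 0.02Q → Q' = 1775.
Overproduction ΔQ = 1775 − 1151.1905 = 623.8095; wedge = subsidy = 52.4.
DWL = ½ × 623.8095 × 52.4 = 16343.81.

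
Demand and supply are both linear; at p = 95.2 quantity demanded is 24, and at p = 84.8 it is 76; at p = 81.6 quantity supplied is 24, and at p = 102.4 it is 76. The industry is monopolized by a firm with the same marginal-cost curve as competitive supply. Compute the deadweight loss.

40.83

Demand slope = (84.8 − 95.2)/(76 − 24) = −0.2, so p = 100 − 0.2q.
Supply slope = (102.4 − 81.6)/(76 − 24) = 0.4, so p = 72 + 0.4q.
Competitive equilibrium: 100 − 0.2q = 72 + 0.4q → q* = 46.6667, p* = 90.6667.
Marginal revenue: MR = 100 − 0.4q. Set MR = MC: 100 − 0.4q = 72 + 0.4q → q_m = 35.
Price p_m = 100 − 0.2·35 = 93; MC(q_m) = 72 + 0.4·35 = 86.
Competitive q* = 46.6667, so Δq = 11.6667; wedge = 93 − 86 = 7.
Deadweight loss = ½ × 11.6667 × 7 = 40.83.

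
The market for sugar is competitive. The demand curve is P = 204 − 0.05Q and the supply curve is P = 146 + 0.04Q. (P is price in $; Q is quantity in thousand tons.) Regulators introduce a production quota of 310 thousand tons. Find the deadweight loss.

$5033.39 thousand

Competitive equilibrium: 204 − 0.05Q = 146 + 0.04Q → Q* = 644.4444, P* = 171.7778.
At Q = 310: demand price = 204 − 0.05·310 = 188.5; supply price = 146 + 0.04·310 = 158.4.
ΔQ = 644.4444 − 310 = 334.4444; wedge = 188.5 − 158.4 = 30.1.
The triangle = ½ × 334.4444 × 30.1 = $5033.39 thousand.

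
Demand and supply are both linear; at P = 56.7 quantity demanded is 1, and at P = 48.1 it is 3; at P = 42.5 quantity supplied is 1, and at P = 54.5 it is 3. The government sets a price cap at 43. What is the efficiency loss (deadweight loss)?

Demand slope = (48.1 − 56.7)/(3 − 1) = −4.3, so P = 61 − 4.3Q.
Supply slope = (54.5 − 42.5)/(3 − 1) = 6, so P = 36.5 + 6Q.
Competitive equilibrium: 61 − 4.3Q = 36.5 + 6Q → Q* = 2.3786, P* = 50.7718.
At the ceiling P = 43, quantity supplied = (43 − 36.5)/6 = 1.0833.
Willingness to pay at Q' = 1.0833: 61 − 4.3·1.0833 = 56.3418.
ΔQ = 2.3786 − 1.0833 = 1.2953; wedge = 56.3418 − 43 = 13.3418.
The triangle = ½ × 1.2953 × 13.3418 = 8.64.

8.64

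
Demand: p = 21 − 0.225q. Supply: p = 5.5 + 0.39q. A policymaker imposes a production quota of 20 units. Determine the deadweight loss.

Competitive equilibrium: 21 − 0.225q = 5.5 + 0.39q → q* = 25.2033, p* = 15.3293.
At q = 20: demand price = 21 − 0.225·20 = 16.5; supply price = 5.5 + 0.39·20 = 13.3.
Δq = 25.2033 − 20 = 5.2033; wedge = 16.5 − 13.3 = 3.2.
Deadweight loss = ½ × 5.2033 × 3.2 = 8.33.

8.33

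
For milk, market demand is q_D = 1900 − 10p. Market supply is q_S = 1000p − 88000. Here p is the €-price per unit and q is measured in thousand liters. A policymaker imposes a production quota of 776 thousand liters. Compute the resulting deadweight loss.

€2762.84 thousand

In inverse form: demand p = 190 − 0.1q, supply p = 88 + 0.001q.
Competitive equilibrium: 190 − 0.1q = 88 + 0.001q → q* = 1009.901, p* = 89.0099.
At q = 776: demand price = 190 − 0.1·776 = 112.4; supply price = 88 + 0.001·776 = 88.776.
Δq = 1009.901 − 776 = 233.901; wedge = 112.4 − 88.776 = 23.624.
Welfare loss = ½ × 233.901 × 23.624 = €2762.84 thousand.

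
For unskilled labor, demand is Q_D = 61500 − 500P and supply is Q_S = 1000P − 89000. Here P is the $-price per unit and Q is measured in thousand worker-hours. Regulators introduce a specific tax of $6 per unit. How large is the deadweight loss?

In inverse form: demand P = 123 − 0.002Q, supply P = 89 + 0.001Q.
Competitive equilibrium: 123 − 0.002Q = 89 + 0.001Q → Q* = 11333.3333, P* = 100.3333.
With the tax, the buyer price exceeds the seller price by 6: (123 − 0.002Q) − (89 + 0.001Q) = 6 → Q' = 9333.3333.
ΔQ = 11333.3333 − 9333.3333 = 2000; the wedge equals the tax, 6.
Deadweight loss = ½ × 2000 × 6 = $6000 thousand.

$6000 thousand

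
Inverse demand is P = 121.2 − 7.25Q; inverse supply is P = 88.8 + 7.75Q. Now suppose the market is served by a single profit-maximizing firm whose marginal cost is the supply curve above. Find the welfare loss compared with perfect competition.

Competitive equilibrium: 121.2 − 7.25Q = 88.8 + 7.75Q → Q* = 2.16, P* = 105.54.
Marginal revenue: MR = 121.2 − 14.5Q. Set MR = MC: 121.2 − 14.5Q = 88.8 + 7.75Q → Q_m = 1.4562.
Price P_m = 121.2 − 7.25·1.4562 = 110.6426; MC(Q_m) = 88.8 + 7.75·1.4562 = 100.0856.
Competitive Q* = 2.16, so ΔQ = 0.7038; wedge = 110.6426 − 100.0856 = 10.557.
DWL = ½ × 0.7038 × 10.557 = 3.72.

3.72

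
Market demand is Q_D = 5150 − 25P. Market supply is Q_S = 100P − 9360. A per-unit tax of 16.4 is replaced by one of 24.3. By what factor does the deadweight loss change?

In inverse form: demand P = 206 − 0.04Q, supply P = 93.6 + 0.01Q.
Competitive equilibrium: 206 − 0.04Q = 93.6 + 0.01Q → Q* = 2248, P* = 116.08.
For a per-unit tax t: ΔQ = t/0.05, so DWL = ½·t·(t/0.05) = t²/0.1.
At t = 16.4: DWL = 2689.6. At t = 24.3: DWL = 5904.9.
Ratio = (24.3/16.4)² = 2.195.

2.195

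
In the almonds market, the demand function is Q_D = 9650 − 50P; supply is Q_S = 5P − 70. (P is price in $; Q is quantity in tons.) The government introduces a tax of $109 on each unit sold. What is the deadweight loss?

In inverse form: demand P = 193 − 0.02Q, supply P = 14 + 0.2Q.
Competitive equilibrium: 193 − 0.02Q = 14 + 0.2Q → Q* = 813.63636, P* = 176.72727.
With the tax, the buyer price exceeds the seller price by 109: (193 − 0.02Q) − (14 + 0.2Q) = 109 → Q' = 318.18182.
ΔQ = 813.63636 − 318.18182 = 495.45454; the wedge equals the tax, 109.
Welfare loss = ½ × 495.45454 × 109 = $27002.27.

$27002.27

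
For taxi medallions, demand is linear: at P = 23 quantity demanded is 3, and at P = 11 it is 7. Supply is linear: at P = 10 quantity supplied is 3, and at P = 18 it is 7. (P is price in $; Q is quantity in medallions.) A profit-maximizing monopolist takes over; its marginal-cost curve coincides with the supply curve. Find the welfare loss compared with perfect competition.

Demand slope = (11 − 23)/(7 − 3) = −3, so P = 32 − 3Q.
Supply slope = (18 − 10)/(7 − 3) = 2, so P = 4 + 2Q.
Competitive equilibrium: 32 − 3Q = 4 + 2Q → Q* = 5.6, P* = 15.2.
Marginal revenue: MR = 32 − 6Q. Set MR = MC: 32 − 6Q = 4 + 2Q → Q_m = 3.5.
Price P_m = 32 − 3·3.5 = 21.5; MC(Q_m) = 4 + 2·3.5 = 11.
Competitive Q* = 5.6, so ΔQ = 2.1; wedge = 21.5 − 11 = 10.5.
DWL = ½ × 2.1 × 10.5 = $11.025.

$11.025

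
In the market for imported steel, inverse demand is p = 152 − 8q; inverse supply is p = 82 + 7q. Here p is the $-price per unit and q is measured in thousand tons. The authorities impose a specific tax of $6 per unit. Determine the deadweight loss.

Competitive equilibrium: 152 − 8q = 82 + 7q → q* = 4.6667, p* = 114.6667.
With the tax, the buyer price exceeds the seller price by 6: (152 − 8q) − (82 + 7q) = 6 → q' = 4.2667.
Δq = 4.6667 − 4.2667 = 0.4; the wedge equals the tax, 6.
DWL = ½ × 0.4 × 6 = $1.20 thousand.

$1.20 thousand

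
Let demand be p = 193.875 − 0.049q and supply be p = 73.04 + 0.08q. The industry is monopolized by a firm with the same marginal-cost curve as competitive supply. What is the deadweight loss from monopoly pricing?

Competitive equilibrium: 193.875 − 0.049q = 73.04 + 0.08q → q* = 936.70543, p* = 147.97643.
Marginal revenue: MR = 193.875 − 0.098q. Set MR = MC: 193.875 − 0.098q = 73.04 + 0.08q → q_m = 678.84831.
Price p_m = 193.875 − 0.049·678.84831 = 160.61143; MC(q_m) = 73.04 + 0.08·678.84831 = 127.34786.
Competitive q* = 936.70543, so Δq = 257.85712; wedge = 160.61143 − 127.34786 = 33.26357.
Deadweight loss = ½ × 257.85712 × 33.26357 = 4288.62.

4288.62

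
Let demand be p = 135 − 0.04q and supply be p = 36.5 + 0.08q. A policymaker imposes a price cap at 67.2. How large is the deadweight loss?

Competitive equilibrium: 135 − 0.04q = 36.5 + 0.08q → q* = 820.8333, p* = 102.1667.
At the ceiling p = 67.2, quantity supplied = (67.2 − 36.5)/0.08 = 383.75.
Willingness to pay at q' = 383.75: 135 − 0.04·383.75 = 119.65.
Δq = 820.8333 − 383.75 = 437.0833; wedge = 119.65 − 67.2 = 52.45.
Deadweight loss = ½ × 437.0833 × 52.45 = 11462.51.

11462.51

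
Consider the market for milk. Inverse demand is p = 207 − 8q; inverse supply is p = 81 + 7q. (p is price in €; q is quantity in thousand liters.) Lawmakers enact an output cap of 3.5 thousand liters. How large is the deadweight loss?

€180.075 thousand

Competitive equilibrium: 207 − 8q = 81 + 7q → q* = 8.4, p* = 139.8.
At q = 3.5: demand price = 207 − 8·3.5 = 179; supply price = 81 + 7·3.5 = 105.5.
Δq = 8.4 − 3.5 = 4.9; wedge = 179 − 105.5 = 73.5.
Deadweight loss = ½ × 4.9 × 73.5 = €180.075 thousand.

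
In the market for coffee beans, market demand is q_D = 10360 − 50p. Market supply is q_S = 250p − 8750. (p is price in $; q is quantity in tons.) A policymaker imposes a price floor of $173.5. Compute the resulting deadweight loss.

$361681.20

In inverse form: demand p = 207.2 − 0.02q, supply p = 35 + 0.004q.
Competitive equilibrium: 207.2 − 0.02q = 35 + 0.004q → q* = 7175, p* = 63.7.
At the floor p = 173.5, quantity demanded = (207.2 − 173.5)/0.02 = 1685.
Sellers' marginal cost at q' = 1685: 35 + 0.004·1685 = 41.74.
Δq = 7175 − 1685 = 5490; wedge = 173.5 − 41.74 = 131.76.
The triangle = ½ × 5490 × 131.76 = $361681.20.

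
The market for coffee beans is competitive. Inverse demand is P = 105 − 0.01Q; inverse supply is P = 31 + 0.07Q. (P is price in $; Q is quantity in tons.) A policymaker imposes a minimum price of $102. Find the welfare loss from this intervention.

$15625

Competitive equilibrium: 105 − 0.01Q = 31 + 0.07Q → Q* = 925, P* = 95.75.
At the floor P = 102, quantity demanded = (105 − 102)/0.01 = 300.
Sellers' marginal cost at Q' = 300: 31 + 0.07·300 = 52.
ΔQ = 925 − 300 = 625; wedge = 102 − 52 = 50.
Welfare loss = ½ × 625 × 50 = $15625.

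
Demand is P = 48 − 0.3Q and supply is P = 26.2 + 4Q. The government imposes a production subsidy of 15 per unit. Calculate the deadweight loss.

Competitive equilibrium: 48 − 0.3Q = 26.2 + 4Q → Q* = 5.0698, P* = 46.4791.
The subsidy lowers effective supply by 15: P = 11.2 + 4Q.
New quantity: 48 − 0.3Q = 11.2 + 4Q → Q' = 8.5581.
Overproduction ΔQ = 8.5581 − 5.0698 = 3.4883; wedge = subsidy = 15.
Welfare loss = ½ × 3.4883 × 15 = 26.16.

26.16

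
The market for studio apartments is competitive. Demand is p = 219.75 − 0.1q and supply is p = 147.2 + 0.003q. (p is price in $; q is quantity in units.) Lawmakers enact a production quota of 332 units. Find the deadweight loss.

Competitive equilibrium: 219.75 − 0.1q = 147.2 + 0.003q → q* = 704.3689, p* = 149.3131.
At q = 332: demand price = 219.75 − 0.1·332 = 186.55; supply price = 147.2 + 0.003·332 = 148.196.
Δq = 704.3689 − 332 = 372.3689; wedge = 186.55 − 148.196 = 38.354.
DWL = ½ × 372.3689 × 38.354 = $7140.92.

$7140.92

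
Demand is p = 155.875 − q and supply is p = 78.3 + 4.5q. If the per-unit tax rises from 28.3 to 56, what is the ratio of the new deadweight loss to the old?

3.916

Competitive equilibrium: 155.875 − q = 78.3 + 4.5q → q* = 14.1045, p* = 141.7705.
For a per-unit tax t: Δq = t/5.5, so DWL = ½·t·(t/5.5) = t²/11.
At t = 28.3: DWL = 72.808. At t = 56: DWL = 285.091.
Ratio = (56/28.3)² = 3.916.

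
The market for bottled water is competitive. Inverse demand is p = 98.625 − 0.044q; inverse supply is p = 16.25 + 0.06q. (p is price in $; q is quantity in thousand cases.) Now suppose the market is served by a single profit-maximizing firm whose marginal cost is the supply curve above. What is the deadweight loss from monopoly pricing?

Competitive equilibrium: 98.625 − 0.044q = 16.25 + 0.06q → q* = 792.06731, p* = 63.77404.
Marginal revenue: MR = 98.625 − 0.088q. Set MR = MC: 98.625 − 0.088q = 16.25 + 0.06q → q_m = 556.58784.
Price p_m = 98.625 − 0.044·556.58784 = 74.13514; MC(q_m) = 16.25 + 0.06·556.58784 = 49.64527.
Competitive q* = 792.06731, so Δq = 235.47947; wedge = 74.13514 − 49.64527 = 24.48987.
Deadweight loss = ½ × 235.47947 × 24.48987 = $2883.43 thousand.

$2883.43 thousand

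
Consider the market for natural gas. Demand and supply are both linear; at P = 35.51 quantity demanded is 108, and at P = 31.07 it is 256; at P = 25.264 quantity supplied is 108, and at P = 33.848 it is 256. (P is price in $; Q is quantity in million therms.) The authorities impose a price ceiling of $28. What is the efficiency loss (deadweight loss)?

Demand slope = (31.07 − 35.51)/(256 − 108) = −0.03, so P = 38.75 − 0.03Q.
Supply slope = (33.848 − 25.264)/(256 − 108) = 0.058, so P = 19 + 0.058Q.
Competitive equilibrium: 38.75 − 0.03Q = 19 + 0.058Q → Q* = 224.4318, P* = 32.017.
At the ceiling P = 28, quantity supplied = (28 − 19)/0.058 = 155.1724.
Willingness to pay at Q' = 155.1724: 38.75 − 0.03·155.1724 = 34.0948.
ΔQ = 224.4318 − 155.1724 = 69.2594; wedge = 34.0948 − 28 = 6.0948.
Welfare loss = ½ × 69.2594 × 6.0948 = $211.06 million.

$211.06 million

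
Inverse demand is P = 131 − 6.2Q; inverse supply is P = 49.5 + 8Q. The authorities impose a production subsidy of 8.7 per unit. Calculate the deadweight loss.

Competitive equilibrium: 131 − 6.2Q = 49.5 + 8Q → Q* = 5.7394, P* = 95.4155.
The subsidy lowers effective supply by 8.7: P = 40.8 + 8Q.
New quantity: 131 − 6.2Q = 40.8 + 8Q → Q' = 6.3521.
Overproduction ΔQ = 6.3521 − 5.7394 = 0.6127; wedge = subsidy = 8.7.
DWL = ½ × 0.6127 × 8.7 = 2.67.

2.67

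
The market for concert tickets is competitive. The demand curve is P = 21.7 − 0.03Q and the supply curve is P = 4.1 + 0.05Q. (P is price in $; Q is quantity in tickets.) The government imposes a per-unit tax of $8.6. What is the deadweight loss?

Competitive equilibrium: 21.7 − 0.03Q = 4.1 + 0.05Q → Q* = 220, P* = 15.1.
With the tax, the buyer price exceeds the seller price by 8.6: (21.7 − 0.03Q) − (4.1 + 0.05Q) = 8.6 → Q' = 112.5.
ΔQ = 220 − 112.5 = 107.5; the wedge equals the tax, 8.6.
The triangle = ½ × 107.5 × 8.6 = $462.25.

$462.25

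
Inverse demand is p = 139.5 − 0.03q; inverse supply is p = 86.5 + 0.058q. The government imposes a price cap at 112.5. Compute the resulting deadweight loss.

Competitive equilibrium: 139.5 − 0.03q = 86.5 + 0.058q → q* = 602.2727, p* = 121.4318.
At the ceiling p = 112.5, quantity supplied = (112.5 − 86.5)/0.058 = 448.2759.
Willingness to pay at q' = 448.2759: 139.5 − 0.03·448.2759 = 126.0517.
Δq = 602.2727 − 448.2759 = 153.9968; wedge = 126.0517 − 112.5 = 13.5517.
Welfare loss = ½ × 153.9968 × 13.5517 = 1043.46.

1043.46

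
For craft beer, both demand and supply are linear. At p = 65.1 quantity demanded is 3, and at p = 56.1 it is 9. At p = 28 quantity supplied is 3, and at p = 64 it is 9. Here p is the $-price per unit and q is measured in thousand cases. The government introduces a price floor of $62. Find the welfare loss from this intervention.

$31.104 thousand

Demand slope = (56.1 − 65.1)/(9 − 3) = −1.5, so p = 69.6 − 1.5q.
Supply slope = (64 − 28)/(9 − 3) = 6, so p = 10 + 6q.
Competitive equilibrium: 69.6 − 1.5q = 10 + 6q → q* = 7.9467, p* = 57.68.
At the floor p = 62, quantity demanded = (69.6 − 62)/1.5 = 5.0667.
Sellers' marginal cost at q' = 5.0667: 10 + 6·5.0667 = 40.4002.
Δq = 7.9467 − 5.0667 = 2.88; wedge = 62 − 40.4002 = 21.5998.
Deadweight loss = ½ × 2.88 × 21.5998 = $31.104 thousand.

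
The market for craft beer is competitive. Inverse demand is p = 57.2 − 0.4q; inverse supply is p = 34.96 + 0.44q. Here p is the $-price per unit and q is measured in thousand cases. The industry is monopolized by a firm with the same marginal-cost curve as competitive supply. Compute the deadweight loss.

$30.64 thousand

Competitive equilibrium: 57.2 − 0.4q = 34.96 + 0.44q → q* = 26.4762, p* = 46.6095.
Marginal revenue: MR = 57.2 − 0.8q. Set MR = MC: 57.2 − 0.8q = 34.96 + 0.44q → q_m = 17.9355.
Price p_m = 57.2 − 0.4·17.9355 = 50.0258; MC(q_m) = 34.96 + 0.44·17.9355 = 42.8516.
Competitive q* = 26.4762, so Δq = 8.5407; wedge = 50.0258 − 42.8516 = 7.1742.
The triangle = ½ × 8.5407 × 7.1742 = $30.64 thousand.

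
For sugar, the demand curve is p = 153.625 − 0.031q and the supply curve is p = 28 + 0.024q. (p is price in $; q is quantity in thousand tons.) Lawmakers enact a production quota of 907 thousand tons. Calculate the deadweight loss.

$52150.43 thousand

Competitive equilibrium: 153.625 − 0.031q = 28 + 0.024q → q* = 2284.0909, p* = 82.8182.
At q = 907: demand price = 153.625 − 0.031·907 = 125.508; supply price = 28 + 0.024·907 = 49.768.
Δq = 2284.0909 − 907 = 1377.0909; wedge = 125.508 − 49.768 = 75.74.
DWL = ½ × 1377.0909 × 75.74 = $52150.43 thousand.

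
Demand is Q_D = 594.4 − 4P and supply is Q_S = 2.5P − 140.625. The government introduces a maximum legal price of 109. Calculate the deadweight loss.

33.83

In inverse form: demand P = 148.6 − 0.25Q, supply P = 56.25 + 0.4Q.
Competitive equilibrium: 148.6 − 0.25Q = 56.25 + 0.4Q → Q* = 142.0769, P* = 113.0808.
At the ceiling P = 109, quantity supplied = (109 − 56.25)/0.4 = 131.875.
Willingness to pay at Q' = 131.875: 148.6 − 0.25·131.875 = 115.6313.
ΔQ = 142.0769 − 131.875 = 10.2019; wedge = 115.6313 − 109 = 6.6313.
DWL = ½ × 10.2019 × 6.6313 = 33.83.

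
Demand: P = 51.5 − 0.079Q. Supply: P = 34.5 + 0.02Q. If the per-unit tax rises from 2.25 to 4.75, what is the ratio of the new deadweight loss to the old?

Competitive equilibrium: 51.5 − 0.079Q = 34.5 + 0.02Q → Q* = 171.7172, P* = 37.9343.
For a per-unit tax t: ΔQ = t/0.099, so DWL = ½·t·(t/0.099) = t²/0.198.
At t = 2.25: DWL = 25.568. At t = 4.75: DWL = 113.952.
Ratio = (4.75/2.25)² = 4.457.

4.457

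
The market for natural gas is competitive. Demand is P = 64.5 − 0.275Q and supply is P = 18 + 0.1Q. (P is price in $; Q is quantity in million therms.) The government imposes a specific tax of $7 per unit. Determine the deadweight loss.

Competitive equilibrium: 64.5 − 0.275Q = 18 + 0.1Q → Q* = 124, P* = 30.4.
With the tax, the buyer price exceeds the seller price by 7: (64.5 − 0.275Q) − (18 + 0.1Q) = 7 → Q' = 105.3333.
ΔQ = 124 − 105.3333 = 18.6667; the wedge equals the tax, 7.
DWL = ½ × 18.6667 × 7 = $65.33 million.

$65.33 million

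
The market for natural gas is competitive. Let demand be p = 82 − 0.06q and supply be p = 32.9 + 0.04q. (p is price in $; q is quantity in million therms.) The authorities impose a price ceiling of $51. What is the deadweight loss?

Competitive equilibrium: 82 − 0.06q = 32.9 + 0.04q → q* = 491, p* = 52.54.
At the ceiling p = 51, quantity supplied = (51 − 32.9)/0.04 = 452.5.
Willingness to pay at q' = 452.5: 82 − 0.06·452.5 = 54.85.
Δq = 491 − 452.5 = 38.5; wedge = 54.85 − 51 = 3.85.
The triangle = ½ × 38.5 × 3.85 = $74.11 million.

$74.11 million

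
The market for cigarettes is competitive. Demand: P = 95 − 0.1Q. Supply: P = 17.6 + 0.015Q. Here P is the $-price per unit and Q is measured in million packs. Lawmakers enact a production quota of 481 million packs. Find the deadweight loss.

Competitive equilibrium: 95 − 0.1Q = 17.6 + 0.015Q → Q* = 673.0435, P* = 27.6957.
At Q = 481: demand price = 95 − 0.1·481 = 46.9; supply price = 17.6 + 0.015·481 = 24.815.
ΔQ = 673.0435 − 481 = 192.0435; wedge = 46.9 − 24.815 = 22.085.
DWL = ½ × 192.0435 × 22.085 = $2120.64 million.

$2120.64 million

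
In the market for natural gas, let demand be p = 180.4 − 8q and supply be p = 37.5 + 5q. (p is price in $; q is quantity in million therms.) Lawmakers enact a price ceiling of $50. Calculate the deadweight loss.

Competitive equilibrium: 180.4 − 8q = 37.5 + 5q → q* = 10.99231, p* = 92.46154.
At the ceiling p = 50, quantity supplied = (50 − 37.5)/5 = 2.5.
Willingness to pay at q' = 2.5: 180.4 − 8·2.5 = 160.4.
Δq = 10.99231 − 2.5 = 8.49231; wedge = 160.4 − 50 = 110.4.
The triangle = ½ × 8.49231 × 110.4 = $468.78 million.

$468.78 million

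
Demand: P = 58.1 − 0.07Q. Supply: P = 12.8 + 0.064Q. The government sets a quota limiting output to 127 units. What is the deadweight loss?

Competitive equilibrium: 58.1 − 0.07Q = 12.8 + 0.064Q → Q* = 338.0597, P* = 34.4358.
At Q = 127: demand price = 58.1 − 0.07·127 = 49.21; supply price = 12.8 + 0.064·127 = 20.928.
ΔQ = 338.0597 − 127 = 211.0597; wedge = 49.21 − 20.928 = 28.282.
Welfare loss = ½ × 211.0597 × 28.282 = 2984.60.

2984.60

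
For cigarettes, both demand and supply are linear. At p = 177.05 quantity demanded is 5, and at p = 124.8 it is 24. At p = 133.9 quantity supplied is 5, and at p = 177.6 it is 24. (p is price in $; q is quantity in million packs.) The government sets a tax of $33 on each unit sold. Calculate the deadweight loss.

$107.82 million

Demand slope = (124.8 − 177.05)/(24 − 5) = −2.75, so p = 190.8 − 2.75q.
Supply slope = (177.6 − 133.9)/(24 − 5) = 2.3, so p = 122.4 + 2.3q.
Competitive equilibrium: 190.8 − 2.75q = 122.4 + 2.3q → q* = 13.5446, p* = 153.5525.
With the tax, the buyer price exceeds the seller price by 33: (190.8 − 2.75q) − (122.4 + 2.3q) = 33 → q' = 7.0099.
Δq = 13.5446 − 7.0099 = 6.5347; the wedge equals the tax, 33.
DWL = ½ × 6.5347 × 33 = $107.82 million.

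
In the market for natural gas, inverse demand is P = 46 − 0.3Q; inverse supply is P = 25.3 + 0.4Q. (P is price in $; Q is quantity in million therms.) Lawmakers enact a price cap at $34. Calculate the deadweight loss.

Competitive equilibrium: 46 − 0.3Q = 25.3 + 0.4Q → Q* = 29.5714, P* = 37.1286.
At the ceiling P = 34, quantity supplied = (34 − 25.3)/0.4 = 21.75.
Willingness to pay at Q' = 21.75: 46 − 0.3·21.75 = 39.475.
ΔQ = 29.5714 − 21.75 = 7.8214; wedge = 39.475 − 34 = 5.475.
Welfare loss = ½ × 7.8214 × 5.475 = $21.41 million.

$21.41 million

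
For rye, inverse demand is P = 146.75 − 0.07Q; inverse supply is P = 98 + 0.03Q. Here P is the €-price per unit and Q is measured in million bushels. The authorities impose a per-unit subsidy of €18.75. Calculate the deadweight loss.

Competitive equilibrium: 146.75 − 0.07Q = 98 + 0.03Q → Q* = 487.5, P* = 112.625.
The subsidy lowers effective supply by 18.75: P = 79.25 + 0.03Q.
New quantity: 146.75 − 0.07Q = 79.25 + 0.03Q → Q' = 675.
Overproduction ΔQ = 675 − 487.5 = 187.5; wedge = subsidy = 18.75.
The triangle = ½ × 187.5 × 18.75 = €1757.81 million.

€1757.81 million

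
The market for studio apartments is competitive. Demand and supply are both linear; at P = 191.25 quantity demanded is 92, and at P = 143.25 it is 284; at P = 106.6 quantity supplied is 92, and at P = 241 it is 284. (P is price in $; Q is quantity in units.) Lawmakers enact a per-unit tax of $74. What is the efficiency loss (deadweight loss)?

Demand slope = (143.25 − 191.25)/(284 − 92) = −0.25, so P = 214.25 − 0.25Q.
Supply slope = (241 − 106.6)/(284 − 92) = 0.7, so P = 42.2 + 0.7Q.
Competitive equilibrium: 214.25 − 0.25Q = 42.2 + 0.7Q → Q* = 181.1053, P* = 168.9737.
With the tax, the buyer price exceeds the seller price by 74: (214.25 − 0.25Q) − (42.2 + 0.7Q) = 74 → Q' = 103.2105.
ΔQ = 181.1053 − 103.2105 = 77.8948; the wedge equals the tax, 74.
Welfare loss = ½ × 77.8948 × 74 = $2882.11.

$2882.11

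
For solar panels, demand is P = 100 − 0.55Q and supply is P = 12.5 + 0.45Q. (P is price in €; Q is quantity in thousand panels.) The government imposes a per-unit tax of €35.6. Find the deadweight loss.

Competitive equilibrium: 100 − 0.55Q = 12.5 + 0.45Q → Q* = 87.5, P* = 51.875.
With the tax, the buyer price exceeds the seller price by 35.6: (100 − 0.55Q) − (12.5 + 0.45Q) = 35.6 → Q' = 51.9.
ΔQ = 87.5 − 51.9 = 35.6; the wedge equals the tax, 35.6.
Deadweight loss = ½ × 35.6 × 35.6 = €633.68 thousand.

€633.68 thousand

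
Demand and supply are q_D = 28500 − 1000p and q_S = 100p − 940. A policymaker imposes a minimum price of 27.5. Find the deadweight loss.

2982.27

In inverse form: demand p = 28.5 − 0.001q, supply p = 9.4 + 0.01q.
Competitive equilibrium: 28.5 − 0.001q = 9.4 + 0.01q → q* = 1736.3636, p* = 26.7636.
At the floor p = 27.5, quantity demanded = (28.5 − 27.5)/0.001 = 1000.
Sellers' marginal cost at q' = 1000: 9.4 + 0.01·1000 = 19.4.
Δq = 1736.3636 − 1000 = 736.3636; wedge = 27.5 − 19.4 = 8.1.
Welfare loss = ½ × 736.3636 × 8.1 = 2982.27.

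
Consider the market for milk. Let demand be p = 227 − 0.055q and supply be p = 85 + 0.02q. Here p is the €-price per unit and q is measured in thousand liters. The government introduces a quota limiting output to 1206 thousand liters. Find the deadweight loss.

€17716.02 thousand

Competitive equilibrium: 227 − 0.055q = 85 + 0.02q → q* = 1893.3333, p* = 122.8667.
At q = 1206: demand price = 227 − 0.055·1206 = 160.67; supply price = 85 + 0.02·1206 = 109.12.
Δq = 1893.3333 − 1206 = 687.3333; wedge = 160.67 − 109.12 = 51.55.
The triangle = ½ × 687.3333 × 51.55 = €17716.02 thousand.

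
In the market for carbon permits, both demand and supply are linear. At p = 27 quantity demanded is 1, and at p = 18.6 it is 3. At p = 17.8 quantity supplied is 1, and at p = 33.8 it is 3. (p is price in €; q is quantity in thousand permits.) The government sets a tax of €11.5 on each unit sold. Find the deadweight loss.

Demand slope = (18.6 − 27)/(3 − 1) = −4.2, so p = 31.2 − 4.2q.
Supply slope = (33.8 − 17.8)/(3 − 1) = 8, so p = 9.8 + 8q.
Competitive equilibrium: 31.2 − 4.2q = 9.8 + 8q → q* = 1.7541, p* = 23.8328.
With the tax, the buyer price exceeds the seller price by 11.5: (31.2 − 4.2q) − (9.8 + 8q) = 11.5 → q' = 0.8115.
Δq = 1.7541 − 0.8115 = 0.9426; the wedge equals the tax, 11.5.
Deadweight loss = ½ × 0.9426 × 11.5 = €5.42 thousand.

€5.42 thousand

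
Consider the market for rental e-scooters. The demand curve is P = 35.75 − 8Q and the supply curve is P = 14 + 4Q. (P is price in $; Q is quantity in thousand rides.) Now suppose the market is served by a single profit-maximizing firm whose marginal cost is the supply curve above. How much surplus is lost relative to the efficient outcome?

Competitive equilibrium: 35.75 − 8Q = 14 + 4Q → Q* = 1.8125, P* = 21.25.
Marginal revenue: MR = 35.75 − 16Q. Set MR = MC: 35.75 − 16Q = 14 + 4Q → Q_m = 1.0875.
Price P_m = 35.75 − 8·1.0875 = 27.05; MC(Q_m) = 14 + 4·1.0875 = 18.35.
Competitive Q* = 1.8125, so ΔQ = 0.725; wedge = 27.05 − 18.35 = 8.7.
Welfare loss = ½ × 0.725 × 8.7 = $3.15 thousand.

$3.15 thousand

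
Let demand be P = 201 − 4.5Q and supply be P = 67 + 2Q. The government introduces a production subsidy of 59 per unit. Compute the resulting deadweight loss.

267.77

Competitive equilibrium: 201 − 4.5Q = 67 + 2Q → Q* = 20.6154, P* = 108.2308.
The subsidy lowers effective supply by 59: P = 8 + 2Q.
New quantity: 201 − 4.5Q = 8 + 2Q → Q' = 29.6923.
Overproduction ΔQ = 29.6923 − 20.6154 = 9.0769; wedge = subsidy = 59.
Welfare loss = ½ × 9.0769 × 59 = 267.77.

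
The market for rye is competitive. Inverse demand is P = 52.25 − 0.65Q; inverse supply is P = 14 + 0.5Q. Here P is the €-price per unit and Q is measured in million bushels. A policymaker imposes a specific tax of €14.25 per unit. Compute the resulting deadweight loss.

Competitive equilibrium: 52.25 − 0.65Q = 14 + 0.5Q → Q* = 33.2609, P* = 30.6304.
With the tax, the buyer price exceeds the seller price by 14.25: (52.25 − 0.65Q) − (14 + 0.5Q) = 14.25 → Q' = 20.8696.
ΔQ = 33.2609 − 20.8696 = 12.3913; the wedge equals the tax, 14.25.
Deadweight loss = ½ × 12.3913 × 14.25 = €88.29 million.

€88.29 million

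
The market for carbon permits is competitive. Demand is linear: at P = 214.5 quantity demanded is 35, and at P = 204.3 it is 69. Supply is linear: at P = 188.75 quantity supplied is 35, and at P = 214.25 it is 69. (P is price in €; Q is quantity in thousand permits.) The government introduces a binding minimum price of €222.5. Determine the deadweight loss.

Demand slope = (204.3 − 214.5)/(69 − 35) = −0.3, so P = 225 − 0.3Q.
Supply slope = (214.25 − 188.75)/(69 − 35) = 0.75, so P = 162.5 + 0.75Q.
Competitive equilibrium: 225 − 0.3Q = 162.5 + 0.75Q → Q* = 59.5238, P* = 207.1429.
At the floor P = 222.5, quantity demanded = (225 − 222.5)/0.3 = 8.3333.
Sellers' marginal cost at Q' = 8.3333: 162.5 + 0.75·8.3333 = 168.75.
ΔQ = 59.5238 − 8.3333 = 51.1905; wedge = 222.5 − 168.75 = 53.75.
The triangle = ½ × 51.1905 × 53.75 = €1375.74 thousand.

€1375.74 thousand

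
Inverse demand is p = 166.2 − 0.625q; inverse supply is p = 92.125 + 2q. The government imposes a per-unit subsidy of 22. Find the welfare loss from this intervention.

Competitive equilibrium: 166.2 − 0.625q = 92.125 + 2q → q* = 28.219, p* = 148.5631.
The subsidy lowers effective supply by 22: p = 70.125 + 2q.
New quantity: 166.2 − 0.625q = 70.125 + 2q → q' = 36.6.
Overproduction Δq = 36.6 − 28.219 = 8.381; wedge = subsidy = 22.
Deadweight loss = ½ × 8.381 × 22 = 92.19.

92.19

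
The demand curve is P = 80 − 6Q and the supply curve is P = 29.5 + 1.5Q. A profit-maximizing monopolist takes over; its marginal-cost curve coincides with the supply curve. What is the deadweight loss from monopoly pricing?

33.58

Competitive equilibrium: 80 − 6Q = 29.5 + 1.5Q → Q* = 6.7333, P* = 39.6.
Marginal revenue: MR = 80 − 12Q. Set MR = MC: 80 − 12Q = 29.5 + 1.5Q → Q_m = 3.7407.
Price P_m = 80 − 6·3.7407 = 57.5558; MC(Q_m) = 29.5 + 1.5·3.7407 = 35.1111.
Competitive Q* = 6.7333, so ΔQ = 2.9926; wedge = 57.5558 − 35.1111 = 22.4447.
The triangle = ½ × 2.9926 × 22.4447 = 33.58.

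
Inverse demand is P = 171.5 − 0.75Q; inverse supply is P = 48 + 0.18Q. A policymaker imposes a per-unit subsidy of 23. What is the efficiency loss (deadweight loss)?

Competitive equilibrium: 171.5 − 0.75Q = 48 + 0.18Q → Q* = 132.7957, P* = 71.9032.
The subsidy lowers effective supply by 23: P = 25 + 0.18Q.
New quantity: 171.5 − 0.75Q = 25 + 0.18Q → Q' = 157.5269.
Overproduction ΔQ = 157.5269 − 132.7957 = 24.7312; wedge = subsidy = 23.
Welfare loss = ½ × 24.7312 × 23 = 284.41.

284.41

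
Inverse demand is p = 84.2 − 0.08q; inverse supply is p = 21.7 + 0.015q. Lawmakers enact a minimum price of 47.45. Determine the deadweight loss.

Competitive equilibrium: 84.2 − 0.08q = 21.7 + 0.015q → q* = 657.8947, p* = 31.5684.
At the floor p = 47.45, quantity demanded = (84.2 − 47.45)/0.08 = 459.375.
Sellers' marginal cost at q' = 459.375: 21.7 + 0.015·459.375 = 28.5906.
Δq = 657.8947 − 459.375 = 198.5197; wedge = 47.45 − 28.5906 = 18.8594.
Welfare loss = ½ × 198.5197 × 18.8594 = 1871.98.

1871.98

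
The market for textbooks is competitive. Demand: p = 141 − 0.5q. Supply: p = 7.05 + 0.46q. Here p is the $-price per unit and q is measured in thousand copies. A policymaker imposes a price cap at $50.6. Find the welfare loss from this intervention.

$965.85 thousand

Competitive equilibrium: 141 − 0.5q = 7.05 + 0.46q → q* = 139.5313, p* = 71.2344.
At the ceiling p = 50.6, quantity supplied = (50.6 − 7.05)/0.46 = 94.6739.
Willingness to pay at q' = 94.6739: 141 − 0.5·94.6739 = 93.6631.
Δq = 139.5313 − 94.6739 = 44.8574; wedge = 93.6631 − 50.6 = 43.0631.
Welfare loss = ½ × 44.8574 × 43.0631 = $965.85 thousand.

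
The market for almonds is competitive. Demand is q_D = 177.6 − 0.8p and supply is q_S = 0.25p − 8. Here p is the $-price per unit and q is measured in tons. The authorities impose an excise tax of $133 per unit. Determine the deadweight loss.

In inverse form: demand p = 222 − 1.25q, supply p = 32 + 4q.
Competitive equilibrium: 222 − 1.25q = 32 + 4q → q* = 36.1905, p* = 176.7619.
With the tax, the buyer price exceeds the seller price by 133: (222 − 1.25q) − (32 + 4q) = 133 → q' = 10.8571.
Δq = 36.1905 − 10.8571 = 25.3334; the wedge equals the tax, 133.
Deadweight loss = ½ × 25.3334 × 133 = $1684.67.

$1684.67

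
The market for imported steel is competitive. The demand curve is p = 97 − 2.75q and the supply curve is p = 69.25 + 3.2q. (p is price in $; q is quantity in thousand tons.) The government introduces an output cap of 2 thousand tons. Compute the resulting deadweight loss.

$21.11 thousand

Competitive equilibrium: 97 − 2.75q = 69.25 + 3.2q → q* = 4.6639, p* = 84.1744.
At q = 2: demand price = 97 − 2.75·2 = 91.5; supply price = 69.25 + 3.2·2 = 75.65.
Δq = 4.6639 − 2 = 2.6639; wedge = 91.5 − 75.65 = 15.85.
Deadweight loss = ½ × 2.6639 × 15.85 = $21.11 thousand.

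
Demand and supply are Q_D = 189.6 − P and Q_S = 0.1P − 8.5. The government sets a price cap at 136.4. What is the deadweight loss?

In inverse form: demand P = 189.6 − Q, supply P = 85 + 10Q.
Competitive equilibrium: 189.6 − Q = 85 + 10Q → Q* = 9.5091, P* = 180.0909.
At the ceiling P = 136.4, quantity supplied = (136.4 − 85)/10 = 5.14.
Willingness to pay at Q' = 5.14: 189.6 − 1·5.14 = 184.46.
ΔQ = 9.5091 − 5.14 = 4.3691; wedge = 184.46 − 136.4 = 48.06.
DWL = ½ × 4.3691 × 48.06 = 104.99.

104.99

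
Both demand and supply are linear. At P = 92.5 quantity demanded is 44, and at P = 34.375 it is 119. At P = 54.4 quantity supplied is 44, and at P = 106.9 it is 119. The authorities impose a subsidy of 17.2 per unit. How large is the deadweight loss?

100.28

Demand slope = (34.375 − 92.5)/(119 − 44) = −0.775, so P = 126.6 − 0.775Q.
Supply slope = (106.9 − 54.4)/(119 − 44) = 0.7, so P = 23.6 + 0.7Q.
Competitive equilibrium: 126.6 − 0.775Q = 23.6 + 0.7Q → Q* = 69.8305, P* = 72.4814.
The subsidy lowers effective supply by 17.2: P = 6.4 + 0.7Q.
New quantity: 126.6 − 0.775Q = 6.4 + 0.7Q → Q' = 81.4915.
Overproduction ΔQ = 81.4915 − 69.8305 = 11.661; wedge = subsidy = 17.2.
DWL = ½ × 11.661 × 17.2 = 100.28.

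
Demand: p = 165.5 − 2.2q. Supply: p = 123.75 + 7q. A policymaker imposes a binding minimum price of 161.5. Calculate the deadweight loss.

34.03

Competitive equilibrium: 165.5 − 2.2q = 123.75 + 7q → q* = 4.538, p* = 155.5163.
At the floor p = 161.5, quantity demanded = (165.5 − 161.5)/2.2 = 1.8182.
Sellers' marginal cost at q' = 1.8182: 123.75 + 7·1.8182 = 136.4774.
Δq = 4.538 − 1.8182 = 2.7198; wedge = 161.5 − 136.4774 = 25.0226.
Deadweight loss = ½ × 2.7198 × 25.0226 = 34.03.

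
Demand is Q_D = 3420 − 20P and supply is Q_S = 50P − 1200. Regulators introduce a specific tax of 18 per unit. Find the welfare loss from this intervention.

In inverse form: demand P = 171 − 0.05Q, supply P = 24 + 0.02Q.
Competitive equilibrium: 171 − 0.05Q = 24 + 0.02Q → Q* = 2100, P* = 66.
With the tax, the buyer price exceeds the seller price by 18: (171 − 0.05Q) − (24 + 0.02Q) = 18 → Q' = 1842.8571.
ΔQ = 2100 − 1842.8571 = 257.1429; the wedge equals the tax, 18.
Welfare loss = ½ × 257.1429 × 18 = 2314.29.

2314.29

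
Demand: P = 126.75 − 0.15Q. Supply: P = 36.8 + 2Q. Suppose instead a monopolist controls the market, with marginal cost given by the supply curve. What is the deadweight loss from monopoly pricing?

8

Competitive equilibrium: 126.75 − 0.15Q = 36.8 + 2Q → Q* = 41.8372, P* = 120.4744.
Marginal revenue: MR = 126.75 − 0.3Q. Set MR = MC: 126.75 − 0.3Q = 36.8 + 2Q → Q_m = 39.1087.
Price P_m = 126.75 − 0.15·39.1087 = 120.8837; MC(Q_m) = 36.8 + 2·39.1087 = 115.0174.
Competitive Q* = 41.8372, so ΔQ = 2.7285; wedge = 120.8837 − 115.0174 = 5.8663.
Deadweight loss = ½ × 2.7285 × 5.8663 = 8.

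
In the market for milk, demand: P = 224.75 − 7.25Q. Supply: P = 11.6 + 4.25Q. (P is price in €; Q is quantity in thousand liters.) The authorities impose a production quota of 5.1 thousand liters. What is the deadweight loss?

€1037.84 thousand

Competitive equilibrium: 224.75 − 7.25Q = 11.6 + 4.25Q → Q* = 18.5348, P* = 90.3728.
At Q = 5.1: demand price = 224.75 − 7.25·5.1 = 187.775; supply price = 11.6 + 4.25·5.1 = 33.275.
ΔQ = 18.5348 − 5.1 = 13.4348; wedge = 187.775 − 33.275 = 154.5.
The triangle = ½ × 13.4348 × 154.5 = €1037.84 thousand.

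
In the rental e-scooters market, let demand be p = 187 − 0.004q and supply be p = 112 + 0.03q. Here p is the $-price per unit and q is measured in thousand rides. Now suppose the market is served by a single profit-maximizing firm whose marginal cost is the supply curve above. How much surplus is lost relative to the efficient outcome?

Competitive equilibrium: 187 − 0.004q = 112 + 0.03q → q* = 2205.88235, p* = 178.17647.
Marginal revenue: MR = 187 − 0.008q. Set MR = MC: 187 − 0.008q = 112 + 0.03q → q_m = 1973.68421.
Price p_m = 187 − 0.004·1973.68421 = 179.10526; MC(q_m) = 112 + 0.03·1973.68421 = 171.21053.
Competitive q* = 2205.88235, so Δq = 232.19814; wedge = 179.10526 − 171.21053 = 7.89473.
DWL = ½ × 232.19814 × 7.89473 = $916.57 thousand.

$916.57 thousand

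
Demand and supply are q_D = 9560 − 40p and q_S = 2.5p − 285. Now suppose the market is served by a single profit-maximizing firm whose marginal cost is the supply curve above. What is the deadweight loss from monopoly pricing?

In inverse form: demand p = 239 − 0.025q, supply p = 114 + 0.4q.
Competitive equilibrium: 239 − 0.025q = 114 + 0.4q → q* = 294.1176, p* = 231.6471.
Marginal revenue: MR = 239 − 0.05q. Set MR = MC: 239 − 0.05q = 114 + 0.4q → q_m = 277.7778.
Price p_m = 239 − 0.025·277.7778 = 232.0556; MC(q_m) = 114 + 0.4·277.7778 = 225.1111.
Competitive q* = 294.1176, so Δq = 16.3398; wedge = 232.0556 − 225.1111 = 6.9445.
Deadweight loss = ½ × 16.3398 × 6.9445 = 56.74.

56.74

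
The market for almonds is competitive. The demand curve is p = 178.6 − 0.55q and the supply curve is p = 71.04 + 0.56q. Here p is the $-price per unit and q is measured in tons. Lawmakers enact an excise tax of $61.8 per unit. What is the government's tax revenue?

Competitive equilibrium: 178.6 − 0.55q = 71.04 + 0.56q → q* = 96.9009, p* = 125.3045.
With the tax, the buyer price exceeds the seller price by 61.8: (178.6 − 0.55q) − (71.04 + 0.56q) = 61.8 → q' = 41.2252.
Tax revenue = 61.8 × 41.2252 = $2547.72.

$2547.72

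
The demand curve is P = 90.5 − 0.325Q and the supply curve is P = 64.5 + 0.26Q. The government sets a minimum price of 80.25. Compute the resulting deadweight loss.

Competitive equilibrium: 90.5 − 0.325Q = 64.5 + 0.26Q → Q* = 44.4444, P* = 76.0556.
At the floor P = 80.25, quantity demanded = (90.5 − 80.25)/0.325 = 31.5385.
Sellers' marginal cost at Q' = 31.5385: 64.5 + 0.26·31.5385 = 72.7.
ΔQ = 44.4444 − 31.5385 = 12.9059; wedge = 80.25 − 72.7 = 7.55.
DWL = ½ × 12.9059 × 7.55 = 48.72.

48.72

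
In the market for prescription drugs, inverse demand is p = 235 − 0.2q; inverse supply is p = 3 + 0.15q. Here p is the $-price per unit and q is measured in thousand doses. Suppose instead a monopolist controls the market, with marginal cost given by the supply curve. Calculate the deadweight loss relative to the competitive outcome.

Competitive equilibrium: 235 − 0.2q = 3 + 0.15q → q* = 662.85714, p* = 102.42857.
Marginal revenue: MR = 235 − 0.4q. Set MR = MC: 235 − 0.4q = 3 + 0.15q → q_m = 421.81818.
Price p_m = 235 − 0.2·421.81818 = 150.63636; MC(q_m) = 3 + 0.15·421.81818 = 66.27273.
Competitive q* = 662.85714, so Δq = 241.03896; wedge = 150.63636 − 66.27273 = 84.36363.
DWL = ½ × 241.03896 × 84.36363 = $10167.46 thousand.

$10167.46 thousand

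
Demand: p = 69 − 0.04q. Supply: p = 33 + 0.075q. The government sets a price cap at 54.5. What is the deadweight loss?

40

Competitive equilibrium: 69 − 0.04q = 33 + 0.075q → q* = 313.0435, p* = 56.4783.
At the ceiling p = 54.5, quantity supplied = (54.5 − 33)/0.075 = 286.6667.
Willingness to pay at q' = 286.6667: 69 − 0.04·286.6667 = 57.5333.
Δq = 313.0435 − 286.6667 = 26.3768; wedge = 57.5333 − 54.5 = 3.0333.
The triangle = ½ × 26.3768 × 3.0333 = 40.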